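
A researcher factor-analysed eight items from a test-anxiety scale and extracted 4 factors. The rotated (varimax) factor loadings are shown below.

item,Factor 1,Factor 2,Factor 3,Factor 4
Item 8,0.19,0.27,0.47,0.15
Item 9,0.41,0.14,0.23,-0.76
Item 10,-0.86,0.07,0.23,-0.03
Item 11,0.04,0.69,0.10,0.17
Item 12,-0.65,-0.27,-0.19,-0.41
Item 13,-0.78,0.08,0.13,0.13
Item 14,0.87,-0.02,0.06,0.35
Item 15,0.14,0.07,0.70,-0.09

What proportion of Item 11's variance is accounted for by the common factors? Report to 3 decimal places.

0.517

h² = 0.04² + 0.69² + 0.10² + 0.17² = 0.0016 + 0.4761 + 0.0100 + 0.0289 = 0.5166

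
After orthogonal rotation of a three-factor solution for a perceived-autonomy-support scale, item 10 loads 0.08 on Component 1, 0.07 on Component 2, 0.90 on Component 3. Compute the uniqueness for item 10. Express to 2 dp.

h² = 0.08² + 0.07² + 0.90² = 0.0064 + 0.0049 + 0.8100 = 0.8213
Uniqueness u² = 1 − h² = 1 − 0.8213 = 0.1787

0.18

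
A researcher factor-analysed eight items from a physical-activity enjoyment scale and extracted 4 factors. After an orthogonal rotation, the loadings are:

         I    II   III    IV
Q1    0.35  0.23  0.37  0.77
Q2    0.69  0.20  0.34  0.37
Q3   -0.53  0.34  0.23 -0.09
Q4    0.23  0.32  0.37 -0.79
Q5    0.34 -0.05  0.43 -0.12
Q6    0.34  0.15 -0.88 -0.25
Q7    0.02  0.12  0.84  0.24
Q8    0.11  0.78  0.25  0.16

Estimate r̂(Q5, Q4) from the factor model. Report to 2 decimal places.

0.32

r̂ = Σ λ_i·λ_j across factors = (0.34)(0.23) + (-0.05)(0.32) + (0.43)(0.37) + (-0.12)(-0.79)
  = +0.0782 -0.0160 +0.1591 +0.0948 = 0.3161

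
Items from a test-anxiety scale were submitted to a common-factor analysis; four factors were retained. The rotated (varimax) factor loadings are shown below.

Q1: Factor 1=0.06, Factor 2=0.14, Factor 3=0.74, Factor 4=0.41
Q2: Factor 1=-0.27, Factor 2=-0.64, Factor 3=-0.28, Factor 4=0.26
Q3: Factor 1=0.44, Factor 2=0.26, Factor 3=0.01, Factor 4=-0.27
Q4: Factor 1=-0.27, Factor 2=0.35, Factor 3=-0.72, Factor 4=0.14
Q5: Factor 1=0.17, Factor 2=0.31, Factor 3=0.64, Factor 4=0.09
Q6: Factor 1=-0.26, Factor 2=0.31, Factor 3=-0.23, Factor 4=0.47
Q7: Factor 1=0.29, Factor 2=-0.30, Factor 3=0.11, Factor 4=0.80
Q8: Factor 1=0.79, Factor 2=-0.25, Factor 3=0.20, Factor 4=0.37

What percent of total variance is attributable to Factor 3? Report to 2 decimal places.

20.74%

SS loadings for Factor 3 = 0.74² + (-0.28)² + 0.01² + (-0.72)² + 0.64² + (-0.23)² + 0.11² + 0.20² = 1.6591
With 8 standardized items, total variance = 8. Proportion = 1.6591/8 = 0.2074 → 20.74%.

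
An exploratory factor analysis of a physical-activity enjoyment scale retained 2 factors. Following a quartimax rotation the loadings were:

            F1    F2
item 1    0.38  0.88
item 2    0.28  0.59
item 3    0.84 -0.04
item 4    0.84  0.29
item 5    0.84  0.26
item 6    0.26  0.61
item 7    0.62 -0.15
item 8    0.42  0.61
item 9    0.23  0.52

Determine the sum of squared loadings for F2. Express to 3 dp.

2.313

SS loadings for F2 = 0.88² + 0.59² + (-0.04)² + 0.29² + 0.26² + 0.61² + (-0.15)² + 0.61² + 0.52² = 0.7744 + 0.3481 + 0.0016 + 0.0841 + 0.0676 + 0.3721 + 0.0225 + 0.3721 + 0.2704 = 2.3129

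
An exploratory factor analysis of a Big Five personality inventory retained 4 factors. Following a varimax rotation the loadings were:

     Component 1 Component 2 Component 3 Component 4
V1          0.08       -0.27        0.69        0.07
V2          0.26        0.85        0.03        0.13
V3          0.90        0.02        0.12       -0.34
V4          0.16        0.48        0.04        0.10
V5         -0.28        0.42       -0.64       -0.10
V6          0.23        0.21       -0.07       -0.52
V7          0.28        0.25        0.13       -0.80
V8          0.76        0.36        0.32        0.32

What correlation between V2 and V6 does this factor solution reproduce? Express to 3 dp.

0.169

r̂ = Σ λ_i·λ_j across factors = (0.26)(0.23) + (0.85)(0.21) + (0.03)(-0.07) + (0.13)(-0.52)
  = +0.0598 +0.1785 -0.0021 -0.0676 = 0.1686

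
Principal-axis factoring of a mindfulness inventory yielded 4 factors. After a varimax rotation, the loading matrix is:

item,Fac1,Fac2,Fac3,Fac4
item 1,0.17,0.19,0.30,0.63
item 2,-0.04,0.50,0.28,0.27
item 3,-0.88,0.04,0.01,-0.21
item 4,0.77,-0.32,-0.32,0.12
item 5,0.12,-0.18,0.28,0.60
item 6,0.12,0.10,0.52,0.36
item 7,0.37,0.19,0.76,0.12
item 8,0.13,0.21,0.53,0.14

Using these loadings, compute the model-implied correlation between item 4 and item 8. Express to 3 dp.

-0.120

r̂ = Σ λ_i·λ_j across factors = (0.77)(0.13) + (-0.32)(0.21) + (-0.32)(0.53) + (0.12)(0.14)
  = +0.1001 -0.0672 -0.1696 +0.0168 = -0.1199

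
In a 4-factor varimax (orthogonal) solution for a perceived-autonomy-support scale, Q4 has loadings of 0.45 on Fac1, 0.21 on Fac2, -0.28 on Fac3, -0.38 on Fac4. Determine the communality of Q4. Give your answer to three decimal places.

h² = 0.45² + 0.21² + (-0.28)² + (-0.38)² = 0.2025 + 0.0441 + 0.0784 + 0.1444 = 0.4694

0.469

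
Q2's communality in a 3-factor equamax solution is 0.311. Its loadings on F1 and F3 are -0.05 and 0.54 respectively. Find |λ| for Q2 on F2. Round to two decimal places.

Under orthogonal rotation h² = Σλ², so λ_F2² = h² − (0.2941) = 0.311 − 0.2941 = 0.0169.
|λ| = √0.0169 = 0.1300.

0.13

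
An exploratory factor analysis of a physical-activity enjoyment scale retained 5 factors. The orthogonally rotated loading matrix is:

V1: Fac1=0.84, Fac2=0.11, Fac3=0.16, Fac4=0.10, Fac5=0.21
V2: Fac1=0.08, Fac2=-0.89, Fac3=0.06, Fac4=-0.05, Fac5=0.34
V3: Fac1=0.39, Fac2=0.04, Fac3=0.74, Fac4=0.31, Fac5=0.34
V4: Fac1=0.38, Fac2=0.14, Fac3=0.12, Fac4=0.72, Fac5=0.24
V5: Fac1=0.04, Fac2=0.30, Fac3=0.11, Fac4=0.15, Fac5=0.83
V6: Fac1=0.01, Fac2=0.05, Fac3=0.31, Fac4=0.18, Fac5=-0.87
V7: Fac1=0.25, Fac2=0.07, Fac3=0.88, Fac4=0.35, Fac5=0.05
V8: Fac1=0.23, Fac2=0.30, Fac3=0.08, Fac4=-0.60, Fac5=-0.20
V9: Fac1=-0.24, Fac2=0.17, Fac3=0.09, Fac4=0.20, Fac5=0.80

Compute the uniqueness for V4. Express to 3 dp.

h² = 0.38² + 0.14² + 0.12² + 0.72² + 0.24² = 0.1444 + 0.0196 + 0.0144 + 0.5184 + 0.0576 = 0.7544
Uniqueness u² = 1 − h² = 1 − 0.7544 = 0.2456

0.246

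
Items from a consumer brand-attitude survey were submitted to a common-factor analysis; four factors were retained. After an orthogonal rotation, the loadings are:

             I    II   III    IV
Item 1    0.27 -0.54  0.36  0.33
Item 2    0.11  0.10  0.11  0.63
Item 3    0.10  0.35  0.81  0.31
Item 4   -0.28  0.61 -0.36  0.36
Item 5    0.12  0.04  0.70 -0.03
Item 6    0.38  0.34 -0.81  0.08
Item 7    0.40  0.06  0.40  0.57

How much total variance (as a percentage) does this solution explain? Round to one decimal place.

67.2%

Communalities: 0.6030, 0.4311, 0.8847, 0.7097, 0.5069, 0.9225, 0.6485; Σh² = 4.7064.
Total variance with 7 standardized items is 7, so the solution explains 4.7064/7 = 0.6723 = 67.23%.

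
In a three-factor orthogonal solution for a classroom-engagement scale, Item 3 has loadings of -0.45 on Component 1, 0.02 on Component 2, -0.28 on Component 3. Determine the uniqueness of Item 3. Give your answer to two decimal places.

0.72

h² = (-0.45)² + 0.02² + (-0.28)² = 0.2025 + 0.0004 + 0.0784 = 0.2813
Uniqueness u² = 1 − h² = 1 − 0.2813 = 0.7187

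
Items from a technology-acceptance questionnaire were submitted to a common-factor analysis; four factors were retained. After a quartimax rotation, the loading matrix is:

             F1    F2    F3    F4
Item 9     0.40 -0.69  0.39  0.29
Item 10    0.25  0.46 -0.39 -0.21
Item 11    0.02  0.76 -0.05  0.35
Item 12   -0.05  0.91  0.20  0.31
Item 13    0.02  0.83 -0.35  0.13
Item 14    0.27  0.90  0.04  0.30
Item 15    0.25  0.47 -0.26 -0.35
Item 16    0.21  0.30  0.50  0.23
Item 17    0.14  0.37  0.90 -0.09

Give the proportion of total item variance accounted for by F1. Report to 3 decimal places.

0.047

SS loadings for F1 = 0.40² + 0.25² + 0.02² + (-0.05)² + 0.02² + 0.27² + 0.25² + 0.21² + 0.14² = 0.4249
Proportion of variance = 0.4249 / 9 = 0.0472.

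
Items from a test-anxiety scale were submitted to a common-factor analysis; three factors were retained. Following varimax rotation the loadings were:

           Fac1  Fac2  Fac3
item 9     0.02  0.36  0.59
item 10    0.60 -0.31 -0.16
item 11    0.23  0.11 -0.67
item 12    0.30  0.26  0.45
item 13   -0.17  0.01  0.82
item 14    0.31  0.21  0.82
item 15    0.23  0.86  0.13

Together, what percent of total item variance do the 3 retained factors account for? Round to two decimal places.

59.39%

SS loadings by factor: 0.6812, 1.0892, 2.3868; total = 4.1572.
Total variance with 7 standardized items is 7, so the solution explains 4.1572/7 = 0.5939 = 59.39%.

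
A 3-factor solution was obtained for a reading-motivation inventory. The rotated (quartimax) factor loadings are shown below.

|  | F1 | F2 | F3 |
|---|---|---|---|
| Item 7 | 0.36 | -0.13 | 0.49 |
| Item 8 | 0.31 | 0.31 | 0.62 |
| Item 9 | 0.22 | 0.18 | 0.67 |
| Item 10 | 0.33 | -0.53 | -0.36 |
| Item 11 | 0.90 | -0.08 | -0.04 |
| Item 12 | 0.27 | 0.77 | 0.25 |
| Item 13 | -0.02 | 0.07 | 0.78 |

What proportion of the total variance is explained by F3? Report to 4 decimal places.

0.2679

SS loadings for F3 = 0.49² + 0.62² + 0.67² + (-0.36)² + (-0.04)² + 0.25² + 0.78² = 1.8755
Proportion of variance = 1.8755 / 7 = 0.2679.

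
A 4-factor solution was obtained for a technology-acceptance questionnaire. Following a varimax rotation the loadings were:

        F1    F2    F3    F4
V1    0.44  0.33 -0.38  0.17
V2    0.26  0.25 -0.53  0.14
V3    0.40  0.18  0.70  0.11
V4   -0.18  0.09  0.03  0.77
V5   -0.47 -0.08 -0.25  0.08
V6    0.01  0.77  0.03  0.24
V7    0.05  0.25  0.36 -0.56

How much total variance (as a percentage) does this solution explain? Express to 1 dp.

52.7%

SS loadings by factor: 0.6771, 0.8737, 1.1092, 1.0311; total = 3.6911.
Total variance with 7 standardized items is 7, so the solution explains 3.6911/7 = 0.5273 = 52.73%.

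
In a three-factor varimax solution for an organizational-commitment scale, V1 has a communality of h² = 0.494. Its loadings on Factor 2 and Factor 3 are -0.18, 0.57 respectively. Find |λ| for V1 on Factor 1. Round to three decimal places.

0.370

Under orthogonal rotation h² = Σλ², so λ_Factor 1² = h² − (0.3573) = 0.494 − 0.3573 = 0.1367.
|λ| = √0.1367 = 0.3697.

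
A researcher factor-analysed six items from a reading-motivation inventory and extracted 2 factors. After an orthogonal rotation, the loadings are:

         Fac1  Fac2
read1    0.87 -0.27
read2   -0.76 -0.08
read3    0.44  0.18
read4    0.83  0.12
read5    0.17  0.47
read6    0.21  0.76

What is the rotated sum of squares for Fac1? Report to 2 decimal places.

SS loadings for Fac1 = 0.87² + (-0.76)² + 0.44² + 0.83² + 0.17² + 0.21² = 0.7569 + 0.5776 + 0.1936 + 0.6889 + 0.0289 + 0.0441 = 2.2900

2.29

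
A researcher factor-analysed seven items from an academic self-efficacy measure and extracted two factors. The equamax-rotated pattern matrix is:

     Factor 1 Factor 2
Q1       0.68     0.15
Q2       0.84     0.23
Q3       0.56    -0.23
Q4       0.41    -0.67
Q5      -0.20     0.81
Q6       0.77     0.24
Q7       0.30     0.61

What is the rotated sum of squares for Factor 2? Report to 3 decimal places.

1.663

SS loadings for Factor 2 = 0.15² + 0.23² + (-0.23)² + (-0.67)² + 0.81² + 0.24² + 0.61² = 0.0225 + 0.0529 + 0.0529 + 0.4489 + 0.6561 + 0.0576 + 0.3721 = 1.6630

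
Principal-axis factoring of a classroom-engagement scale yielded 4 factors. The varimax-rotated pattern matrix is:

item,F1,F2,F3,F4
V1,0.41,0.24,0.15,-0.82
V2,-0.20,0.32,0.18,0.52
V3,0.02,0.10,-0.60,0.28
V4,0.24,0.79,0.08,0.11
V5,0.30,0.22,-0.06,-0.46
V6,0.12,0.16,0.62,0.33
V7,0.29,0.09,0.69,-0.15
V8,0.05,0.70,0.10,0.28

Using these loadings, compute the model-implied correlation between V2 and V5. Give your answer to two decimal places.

r̂ = Σ λ_i·λ_j across factors = (-0.20)(0.30) + (0.32)(0.22) + (0.18)(-0.06) + (0.52)(-0.46)
  = -0.0600 +0.0704 -0.0108 -0.2392 = -0.2396

-0.24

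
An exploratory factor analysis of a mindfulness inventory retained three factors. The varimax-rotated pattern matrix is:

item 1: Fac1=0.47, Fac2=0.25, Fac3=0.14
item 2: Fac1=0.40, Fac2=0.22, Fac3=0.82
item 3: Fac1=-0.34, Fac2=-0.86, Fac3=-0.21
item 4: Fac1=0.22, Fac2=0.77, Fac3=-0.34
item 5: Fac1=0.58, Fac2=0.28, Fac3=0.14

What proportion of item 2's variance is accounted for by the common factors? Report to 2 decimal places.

0.88

h² = 0.40² + 0.22² + 0.82² = 0.1600 + 0.0484 + 0.6724 = 0.8808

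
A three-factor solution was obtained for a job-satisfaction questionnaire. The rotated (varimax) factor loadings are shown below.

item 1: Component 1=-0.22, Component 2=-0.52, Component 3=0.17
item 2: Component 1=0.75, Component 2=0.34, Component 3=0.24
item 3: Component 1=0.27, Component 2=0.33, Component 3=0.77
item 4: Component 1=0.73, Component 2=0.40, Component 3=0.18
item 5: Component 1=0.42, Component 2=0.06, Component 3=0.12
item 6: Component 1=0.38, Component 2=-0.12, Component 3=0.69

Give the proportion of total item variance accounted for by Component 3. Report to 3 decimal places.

0.200

SS loadings for Component 3 = 0.17² + 0.24² + 0.77² + 0.18² + 0.12² + 0.69² = 1.2023
Proportion of variance = 1.2023 / 6 = 0.2004.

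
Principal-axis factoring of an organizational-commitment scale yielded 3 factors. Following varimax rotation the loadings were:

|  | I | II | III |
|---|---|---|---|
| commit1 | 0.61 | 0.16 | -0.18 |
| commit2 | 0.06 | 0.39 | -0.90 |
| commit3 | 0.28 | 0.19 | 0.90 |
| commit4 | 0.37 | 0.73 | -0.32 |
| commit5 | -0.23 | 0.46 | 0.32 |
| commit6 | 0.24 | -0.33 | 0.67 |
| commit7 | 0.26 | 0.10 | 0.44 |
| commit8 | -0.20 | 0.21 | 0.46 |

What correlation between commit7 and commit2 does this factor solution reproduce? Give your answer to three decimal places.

-0.341

r̂ = Σ λ_i·λ_j across factors = (0.26)(0.06) + (0.10)(0.39) + (0.44)(-0.90)
  = +0.0156 +0.0390 -0.3960 = -0.3414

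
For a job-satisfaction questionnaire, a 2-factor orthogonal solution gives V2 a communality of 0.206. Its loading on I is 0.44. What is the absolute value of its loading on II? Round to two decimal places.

0.11

Under orthogonal rotation h² = Σλ², so λ_II² = h² − (0.1936) = 0.206 − 0.1936 = 0.0124.
|λ| = √0.0124 = 0.1114.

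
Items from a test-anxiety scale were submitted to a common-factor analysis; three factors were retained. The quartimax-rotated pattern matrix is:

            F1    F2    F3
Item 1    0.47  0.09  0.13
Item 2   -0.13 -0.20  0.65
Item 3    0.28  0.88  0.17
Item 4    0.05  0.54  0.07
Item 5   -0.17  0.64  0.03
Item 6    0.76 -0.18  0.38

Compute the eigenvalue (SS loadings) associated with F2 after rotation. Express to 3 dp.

SS loadings for F2 = 0.09² + (-0.20)² + 0.88² + 0.54² + 0.64² + (-0.18)² = 0.0081 + 0.0400 + 0.7744 + 0.2916 + 0.4096 + 0.0324 = 1.5561

1.556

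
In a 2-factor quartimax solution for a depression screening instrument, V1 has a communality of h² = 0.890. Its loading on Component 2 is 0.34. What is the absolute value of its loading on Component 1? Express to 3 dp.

0.880

Under orthogonal rotation h² = Σλ², so λ_Component 1² = h² − (0.1156) = 0.890 − 0.1156 = 0.7744.
|λ| = √0.7744 = 0.8800.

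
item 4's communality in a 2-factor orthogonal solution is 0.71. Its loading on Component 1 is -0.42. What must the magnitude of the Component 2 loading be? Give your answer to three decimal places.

0.730

Under orthogonal rotation h² = Σλ², so λ_Component 2² = h² − (0.1764) = 0.71 − 0.1764 = 0.5336.
|λ| = √0.5336 = 0.7305.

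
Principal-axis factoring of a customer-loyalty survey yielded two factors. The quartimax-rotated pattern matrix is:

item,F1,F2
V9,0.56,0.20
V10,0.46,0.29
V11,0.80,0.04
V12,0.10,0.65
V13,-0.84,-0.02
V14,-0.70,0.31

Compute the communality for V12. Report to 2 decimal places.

h² = 0.10² + 0.65² = 0.0100 + 0.4225 = 0.4325

0.43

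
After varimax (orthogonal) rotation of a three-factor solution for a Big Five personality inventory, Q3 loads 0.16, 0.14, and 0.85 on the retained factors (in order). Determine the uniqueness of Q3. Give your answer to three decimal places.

h² = 0.16² + 0.14² + 0.85² = 0.0256 + 0.0196 + 0.7225 = 0.7677
Uniqueness u² = 1 − h² = 1 − 0.7677 = 0.2323

0.232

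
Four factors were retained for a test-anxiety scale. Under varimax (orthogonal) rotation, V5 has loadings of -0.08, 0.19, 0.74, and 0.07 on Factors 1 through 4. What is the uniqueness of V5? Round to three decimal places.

h² = (-0.08)² + 0.19² + 0.74² + 0.07² = 0.0064 + 0.0361 + 0.5476 + 0.0049 = 0.5950
Uniqueness u² = 1 − h² = 1 − 0.5950 = 0.4050

0.405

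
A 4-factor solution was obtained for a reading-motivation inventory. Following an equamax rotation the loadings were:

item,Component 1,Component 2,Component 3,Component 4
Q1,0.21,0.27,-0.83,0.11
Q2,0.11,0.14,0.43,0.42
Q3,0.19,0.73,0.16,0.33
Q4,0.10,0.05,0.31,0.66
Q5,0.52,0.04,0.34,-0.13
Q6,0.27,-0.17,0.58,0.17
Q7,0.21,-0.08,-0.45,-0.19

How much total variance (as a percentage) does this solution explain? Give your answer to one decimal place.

51.7%

SS loadings by factor: 0.4897, 0.6648, 1.6500, 0.8149; total = 3.6194.
Total variance with 7 standardized items is 7, so the solution explains 3.6194/7 = 0.5171 = 51.71%.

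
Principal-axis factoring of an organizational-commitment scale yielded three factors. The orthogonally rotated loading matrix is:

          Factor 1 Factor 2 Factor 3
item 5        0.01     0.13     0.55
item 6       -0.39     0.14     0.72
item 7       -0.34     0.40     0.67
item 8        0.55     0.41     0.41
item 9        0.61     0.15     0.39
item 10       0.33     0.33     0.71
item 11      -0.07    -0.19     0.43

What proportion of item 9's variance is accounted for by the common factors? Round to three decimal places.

0.547

h² = 0.61² + 0.15² + 0.39² = 0.3721 + 0.0225 + 0.1521 = 0.5467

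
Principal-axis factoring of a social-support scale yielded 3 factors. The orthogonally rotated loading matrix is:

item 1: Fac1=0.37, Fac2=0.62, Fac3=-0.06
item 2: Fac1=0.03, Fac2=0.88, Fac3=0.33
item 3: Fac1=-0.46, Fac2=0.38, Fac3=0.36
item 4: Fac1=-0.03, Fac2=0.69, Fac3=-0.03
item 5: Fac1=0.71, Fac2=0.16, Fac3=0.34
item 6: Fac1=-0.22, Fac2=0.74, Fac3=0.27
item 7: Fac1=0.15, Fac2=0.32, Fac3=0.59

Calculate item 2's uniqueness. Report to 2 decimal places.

h² = 0.03² + 0.88² + 0.33² = 0.0009 + 0.7744 + 0.1089 = 0.8842
Uniqueness u² = 1 − h² = 1 − 0.8842 = 0.1158

0.12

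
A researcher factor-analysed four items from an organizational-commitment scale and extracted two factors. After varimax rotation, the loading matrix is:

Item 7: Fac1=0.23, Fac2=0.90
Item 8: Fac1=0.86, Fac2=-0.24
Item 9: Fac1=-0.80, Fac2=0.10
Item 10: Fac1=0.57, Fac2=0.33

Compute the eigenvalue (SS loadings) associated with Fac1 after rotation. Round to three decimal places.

SS loadings for Fac1 = 0.23² + 0.86² + (-0.80)² + 0.57² = 0.0529 + 0.7396 + 0.6400 + 0.3249 = 1.7574

1.757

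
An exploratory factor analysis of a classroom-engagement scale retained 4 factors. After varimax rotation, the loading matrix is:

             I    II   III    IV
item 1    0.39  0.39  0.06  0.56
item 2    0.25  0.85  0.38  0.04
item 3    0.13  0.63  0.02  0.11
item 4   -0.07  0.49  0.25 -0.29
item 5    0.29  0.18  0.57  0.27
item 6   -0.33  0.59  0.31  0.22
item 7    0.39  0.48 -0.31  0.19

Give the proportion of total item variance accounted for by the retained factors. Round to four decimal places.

Communalities: 0.6214, 0.9310, 0.4263, 0.3916, 0.5143, 0.6015, 0.5147; Σh² = 4.0008.
Total variance with 7 standardized items is 7, so the solution explains 4.0008/7 = 0.5715.

0.5715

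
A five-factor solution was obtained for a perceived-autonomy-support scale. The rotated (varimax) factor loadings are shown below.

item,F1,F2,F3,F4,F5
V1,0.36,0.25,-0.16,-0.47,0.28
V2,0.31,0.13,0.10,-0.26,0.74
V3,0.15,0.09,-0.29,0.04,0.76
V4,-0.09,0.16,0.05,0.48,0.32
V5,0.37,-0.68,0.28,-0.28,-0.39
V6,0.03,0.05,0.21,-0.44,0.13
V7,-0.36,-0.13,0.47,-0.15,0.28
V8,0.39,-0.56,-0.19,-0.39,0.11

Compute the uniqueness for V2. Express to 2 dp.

h² = 0.31² + 0.13² + 0.10² + (-0.26)² + 0.74² = 0.0961 + 0.0169 + 0.0100 + 0.0676 + 0.5476 = 0.7382
Uniqueness u² = 1 − h² = 1 − 0.7382 = 0.2618

0.26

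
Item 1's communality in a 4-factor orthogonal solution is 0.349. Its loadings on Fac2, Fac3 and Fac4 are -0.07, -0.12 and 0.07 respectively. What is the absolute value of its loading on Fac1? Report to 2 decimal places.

0.57

Under orthogonal rotation h² = Σλ², so λ_Fac1² = h² − (0.0242) = 0.349 − 0.0242 = 0.3248.
|λ| = √0.3248 = 0.5699.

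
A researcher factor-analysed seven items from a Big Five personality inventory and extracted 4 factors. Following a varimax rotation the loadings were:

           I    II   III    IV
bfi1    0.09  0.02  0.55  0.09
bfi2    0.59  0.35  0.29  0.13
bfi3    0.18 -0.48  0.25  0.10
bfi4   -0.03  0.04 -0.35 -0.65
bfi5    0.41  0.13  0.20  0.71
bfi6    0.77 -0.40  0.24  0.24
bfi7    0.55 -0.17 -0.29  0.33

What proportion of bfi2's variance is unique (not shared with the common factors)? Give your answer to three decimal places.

0.428

h² = 0.59² + 0.35² + 0.29² + 0.13² = 0.3481 + 0.1225 + 0.0841 + 0.0169 = 0.5716
Uniqueness u² = 1 − h² = 1 − 0.5716 = 0.4284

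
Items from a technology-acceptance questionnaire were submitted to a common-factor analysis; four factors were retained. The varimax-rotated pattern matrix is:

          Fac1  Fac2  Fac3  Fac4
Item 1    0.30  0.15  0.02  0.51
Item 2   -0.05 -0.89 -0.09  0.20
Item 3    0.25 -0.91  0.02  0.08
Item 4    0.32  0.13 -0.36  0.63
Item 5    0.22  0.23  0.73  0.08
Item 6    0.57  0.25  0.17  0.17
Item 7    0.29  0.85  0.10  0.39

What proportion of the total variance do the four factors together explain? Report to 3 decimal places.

0.688

SS loadings by factor: 0.7148, 2.4975, 0.7103, 0.8908; total = 4.8134.
Total variance with 7 standardized items is 7, so the solution explains 4.8134/7 = 0.6876.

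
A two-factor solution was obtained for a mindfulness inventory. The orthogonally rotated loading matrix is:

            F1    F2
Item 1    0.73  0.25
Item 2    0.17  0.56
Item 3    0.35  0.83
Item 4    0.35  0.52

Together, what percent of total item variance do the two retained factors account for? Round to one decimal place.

SS loadings by factor: 0.8068, 1.3354; total = 2.1422.
Total variance with 4 standardized items is 4, so the solution explains 2.1422/4 = 0.5355 = 53.55%.

53.6%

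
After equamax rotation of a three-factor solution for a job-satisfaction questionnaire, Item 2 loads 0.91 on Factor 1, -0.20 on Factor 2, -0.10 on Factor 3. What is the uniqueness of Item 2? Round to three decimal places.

h² = 0.91² + (-0.20)² + (-0.10)² = 0.8281 + 0.0400 + 0.0100 = 0.8781
Uniqueness u² = 1 − h² = 1 − 0.8781 = 0.1219

0.122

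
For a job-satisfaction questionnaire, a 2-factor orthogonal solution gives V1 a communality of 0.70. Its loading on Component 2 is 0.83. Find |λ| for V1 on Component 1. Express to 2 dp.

0.11

Under orthogonal rotation h² = Σλ², so λ_Component 1² = h² − (0.6889) = 0.70 − 0.6889 = 0.0111.
|λ| = √0.0111 = 0.1054.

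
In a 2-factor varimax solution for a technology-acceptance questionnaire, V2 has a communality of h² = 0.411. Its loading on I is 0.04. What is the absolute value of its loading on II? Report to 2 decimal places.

0.64

Under orthogonal rotation h² = Σλ², so λ_II² = h² − (0.0016) = 0.411 − 0.0016 = 0.4094.
|λ| = √0.4094 = 0.6398.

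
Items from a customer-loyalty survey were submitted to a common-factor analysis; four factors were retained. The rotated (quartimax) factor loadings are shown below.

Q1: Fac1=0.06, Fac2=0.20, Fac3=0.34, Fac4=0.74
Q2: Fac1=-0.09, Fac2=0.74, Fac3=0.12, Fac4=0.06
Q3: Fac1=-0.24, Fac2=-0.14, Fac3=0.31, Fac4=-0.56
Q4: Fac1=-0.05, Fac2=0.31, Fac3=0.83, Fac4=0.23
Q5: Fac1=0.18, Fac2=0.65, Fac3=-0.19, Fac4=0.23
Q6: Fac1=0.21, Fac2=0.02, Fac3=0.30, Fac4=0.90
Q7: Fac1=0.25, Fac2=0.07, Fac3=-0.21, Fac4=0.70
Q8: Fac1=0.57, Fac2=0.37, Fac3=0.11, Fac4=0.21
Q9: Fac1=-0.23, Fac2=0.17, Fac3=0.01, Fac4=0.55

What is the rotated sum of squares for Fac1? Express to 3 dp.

0.589

SS loadings for Fac1 = 0.06² + (-0.09)² + (-0.24)² + (-0.05)² + 0.18² + 0.21² + 0.25² + 0.57² + (-0.23)² = 0.0036 + 0.0081 + 0.0576 + 0.0025 + 0.0324 + 0.0441 + 0.0625 + 0.3249 + 0.0529 = 0.5886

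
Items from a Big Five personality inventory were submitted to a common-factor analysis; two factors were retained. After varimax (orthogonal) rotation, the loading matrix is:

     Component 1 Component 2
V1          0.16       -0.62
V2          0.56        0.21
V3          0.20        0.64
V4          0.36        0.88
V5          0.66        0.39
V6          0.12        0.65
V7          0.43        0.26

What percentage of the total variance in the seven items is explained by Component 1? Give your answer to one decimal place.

16.3%

SS loadings for Component 1 = 0.16² + 0.56² + 0.20² + 0.36² + 0.66² + 0.12² + 0.43² = 1.1437
With 7 standardized items, total variance = 7. Proportion = 1.1437/7 = 0.1634 → 16.34%.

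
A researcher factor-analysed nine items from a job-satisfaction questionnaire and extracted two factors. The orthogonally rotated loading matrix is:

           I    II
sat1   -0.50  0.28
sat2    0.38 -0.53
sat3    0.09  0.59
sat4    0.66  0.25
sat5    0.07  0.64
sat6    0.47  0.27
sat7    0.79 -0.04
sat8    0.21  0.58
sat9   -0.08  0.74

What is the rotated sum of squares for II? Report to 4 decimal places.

SS loadings for II = 0.28² + (-0.53)² + 0.59² + 0.25² + 0.64² + 0.27² + (-0.04)² + 0.58² + 0.74² = 0.0784 + 0.2809 + 0.3481 + 0.0625 + 0.4096 + 0.0729 + 0.0016 + 0.3364 + 0.5476 = 2.1380

2.1380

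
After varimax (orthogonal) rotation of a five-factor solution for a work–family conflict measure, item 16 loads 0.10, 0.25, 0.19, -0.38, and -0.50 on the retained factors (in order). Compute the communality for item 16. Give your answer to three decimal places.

0.503

h² = 0.10² + 0.25² + 0.19² + (-0.38)² + (-0.50)² = 0.0100 + 0.0625 + 0.0361 + 0.1444 + 0.2500 = 0.5030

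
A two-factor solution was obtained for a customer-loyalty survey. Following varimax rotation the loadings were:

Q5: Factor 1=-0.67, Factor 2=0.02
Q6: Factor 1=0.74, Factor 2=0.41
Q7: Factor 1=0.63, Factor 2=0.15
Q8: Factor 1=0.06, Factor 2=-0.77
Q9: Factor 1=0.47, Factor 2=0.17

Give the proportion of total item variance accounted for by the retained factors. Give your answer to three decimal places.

SS loadings by factor: 1.6179, 0.8128; total = 2.4307.
Total variance with 5 standardized items is 5, so the solution explains 2.4307/5 = 0.4861.

0.486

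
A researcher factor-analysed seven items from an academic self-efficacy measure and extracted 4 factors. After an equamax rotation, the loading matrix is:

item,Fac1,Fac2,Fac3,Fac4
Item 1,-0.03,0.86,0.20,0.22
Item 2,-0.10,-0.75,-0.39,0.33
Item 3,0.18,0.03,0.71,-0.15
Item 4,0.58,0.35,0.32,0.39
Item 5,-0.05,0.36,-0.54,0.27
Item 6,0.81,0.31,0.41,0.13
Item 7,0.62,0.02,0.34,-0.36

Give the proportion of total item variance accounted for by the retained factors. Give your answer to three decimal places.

0.714

SS loadings by factor: 1.4227, 1.6516, 1.3739, 0.5513; total = 4.9995.
Total variance with 7 standardized items is 7, so the solution explains 4.9995/7 = 0.7142.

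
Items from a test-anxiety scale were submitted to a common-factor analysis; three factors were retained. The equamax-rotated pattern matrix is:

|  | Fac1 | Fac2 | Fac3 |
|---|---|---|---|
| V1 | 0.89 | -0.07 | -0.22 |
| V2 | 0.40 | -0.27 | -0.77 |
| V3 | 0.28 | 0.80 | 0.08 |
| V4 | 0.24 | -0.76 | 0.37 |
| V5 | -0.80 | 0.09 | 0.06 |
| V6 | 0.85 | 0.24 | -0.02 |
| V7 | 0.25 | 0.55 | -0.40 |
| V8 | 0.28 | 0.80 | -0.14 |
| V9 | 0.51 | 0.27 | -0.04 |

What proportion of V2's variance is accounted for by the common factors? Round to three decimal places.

0.826

h² = 0.40² + (-0.27)² + (-0.77)² = 0.1600 + 0.0729 + 0.5929 = 0.8258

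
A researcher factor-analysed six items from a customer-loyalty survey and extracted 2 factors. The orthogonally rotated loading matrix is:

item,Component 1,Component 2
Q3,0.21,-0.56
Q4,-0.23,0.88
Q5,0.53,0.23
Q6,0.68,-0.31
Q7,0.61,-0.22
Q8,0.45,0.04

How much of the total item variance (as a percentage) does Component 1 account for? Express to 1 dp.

23.6%

SS loadings for Component 1 = 0.21² + (-0.23)² + 0.53² + 0.68² + 0.61² + 0.45² = 1.4149
With 6 standardized items, total variance = 6. Proportion = 1.4149/6 = 0.2358 → 23.58%.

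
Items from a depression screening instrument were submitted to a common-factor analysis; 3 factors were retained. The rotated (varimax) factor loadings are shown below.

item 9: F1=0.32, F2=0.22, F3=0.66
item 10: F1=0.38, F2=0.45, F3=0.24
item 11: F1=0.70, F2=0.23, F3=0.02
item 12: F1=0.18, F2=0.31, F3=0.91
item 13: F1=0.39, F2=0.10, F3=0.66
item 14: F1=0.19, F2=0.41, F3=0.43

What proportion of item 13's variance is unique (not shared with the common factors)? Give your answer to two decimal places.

h² = 0.39² + 0.10² + 0.66² = 0.1521 + 0.0100 + 0.4356 = 0.5977
Uniqueness u² = 1 − h² = 1 − 0.5977 = 0.4023

0.40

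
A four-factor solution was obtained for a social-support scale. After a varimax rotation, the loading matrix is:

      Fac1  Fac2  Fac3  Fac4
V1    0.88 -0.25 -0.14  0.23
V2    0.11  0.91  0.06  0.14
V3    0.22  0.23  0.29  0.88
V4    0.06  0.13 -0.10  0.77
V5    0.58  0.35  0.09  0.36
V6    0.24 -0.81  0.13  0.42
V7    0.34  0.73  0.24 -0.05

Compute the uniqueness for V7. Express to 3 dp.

h² = 0.34² + 0.73² + 0.24² + (-0.05)² = 0.1156 + 0.5329 + 0.0576 + 0.0025 = 0.7086
Uniqueness u² = 1 − h² = 1 − 0.7086 = 0.2914

0.291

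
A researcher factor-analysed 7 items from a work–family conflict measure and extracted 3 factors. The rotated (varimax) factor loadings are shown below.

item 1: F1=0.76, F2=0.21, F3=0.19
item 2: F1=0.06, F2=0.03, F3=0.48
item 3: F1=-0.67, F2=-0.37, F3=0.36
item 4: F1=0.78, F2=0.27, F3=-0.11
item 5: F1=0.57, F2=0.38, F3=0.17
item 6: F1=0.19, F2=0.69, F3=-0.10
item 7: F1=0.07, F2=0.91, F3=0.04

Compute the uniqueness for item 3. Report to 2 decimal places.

h² = (-0.67)² + (-0.37)² + 0.36² = 0.4489 + 0.1369 + 0.1296 = 0.7154
Uniqueness u² = 1 − h² = 1 − 0.7154 = 0.2846

0.28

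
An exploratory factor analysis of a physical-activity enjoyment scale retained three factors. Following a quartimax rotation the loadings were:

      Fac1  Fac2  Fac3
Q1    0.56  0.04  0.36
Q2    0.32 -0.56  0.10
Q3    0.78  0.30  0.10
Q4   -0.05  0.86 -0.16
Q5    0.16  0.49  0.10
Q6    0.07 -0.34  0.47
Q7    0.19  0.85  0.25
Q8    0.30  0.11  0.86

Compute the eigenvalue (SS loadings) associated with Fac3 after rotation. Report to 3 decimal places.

SS loadings for Fac3 = 0.36² + 0.10² + 0.10² + (-0.16)² + 0.10² + 0.47² + 0.25² + 0.86² = 0.1296 + 0.0100 + 0.0100 + 0.0256 + 0.0100 + 0.2209 + 0.0625 + 0.7396 = 1.2082

1.208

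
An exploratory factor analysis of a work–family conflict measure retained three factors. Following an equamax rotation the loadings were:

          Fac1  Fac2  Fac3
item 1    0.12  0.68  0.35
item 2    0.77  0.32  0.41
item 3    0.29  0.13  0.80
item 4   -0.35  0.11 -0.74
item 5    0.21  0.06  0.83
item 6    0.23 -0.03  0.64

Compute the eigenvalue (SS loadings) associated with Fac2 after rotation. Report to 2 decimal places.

0.60

SS loadings for Fac2 = 0.68² + 0.32² + 0.13² + 0.11² + 0.06² + (-0.03)² = 0.4624 + 0.1024 + 0.0169 + 0.0121 + 0.0036 + 0.0009 = 0.5983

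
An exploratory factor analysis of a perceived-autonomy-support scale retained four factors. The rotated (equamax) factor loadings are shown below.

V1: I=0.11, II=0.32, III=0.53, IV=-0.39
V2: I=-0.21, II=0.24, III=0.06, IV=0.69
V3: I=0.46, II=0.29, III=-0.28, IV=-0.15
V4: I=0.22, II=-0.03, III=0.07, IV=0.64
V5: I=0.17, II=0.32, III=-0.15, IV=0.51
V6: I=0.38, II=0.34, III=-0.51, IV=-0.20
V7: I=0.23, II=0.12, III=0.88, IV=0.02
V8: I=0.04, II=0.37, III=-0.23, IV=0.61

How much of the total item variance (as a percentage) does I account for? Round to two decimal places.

6.80%

SS loadings for I = 0.11² + (-0.21)² + 0.46² + 0.22² + 0.17² + 0.38² + 0.23² + 0.04² = 0.5440
With 8 standardized items, total variance = 8. Proportion = 0.5440/8 = 0.0680 → 6.80%.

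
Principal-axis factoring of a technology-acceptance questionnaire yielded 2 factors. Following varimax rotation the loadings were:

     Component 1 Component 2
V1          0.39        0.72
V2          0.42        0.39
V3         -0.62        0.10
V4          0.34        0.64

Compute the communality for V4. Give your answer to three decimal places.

0.525

h² = 0.34² + 0.64² = 0.1156 + 0.4096 = 0.5252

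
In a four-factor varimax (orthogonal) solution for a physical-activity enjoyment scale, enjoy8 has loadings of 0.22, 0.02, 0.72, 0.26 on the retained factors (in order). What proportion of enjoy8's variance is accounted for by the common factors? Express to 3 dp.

0.635

h² = 0.22² + 0.02² + 0.72² + 0.26² = 0.0484 + 0.0004 + 0.5184 + 0.0676 = 0.6348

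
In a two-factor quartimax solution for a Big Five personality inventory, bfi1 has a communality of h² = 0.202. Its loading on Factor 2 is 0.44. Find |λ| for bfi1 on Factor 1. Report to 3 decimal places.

0.092

Under orthogonal rotation h² = Σλ², so λ_Factor 1² = h² − (0.1936) = 0.202 − 0.1936 = 0.0084.
|λ| = √0.0084 = 0.0917.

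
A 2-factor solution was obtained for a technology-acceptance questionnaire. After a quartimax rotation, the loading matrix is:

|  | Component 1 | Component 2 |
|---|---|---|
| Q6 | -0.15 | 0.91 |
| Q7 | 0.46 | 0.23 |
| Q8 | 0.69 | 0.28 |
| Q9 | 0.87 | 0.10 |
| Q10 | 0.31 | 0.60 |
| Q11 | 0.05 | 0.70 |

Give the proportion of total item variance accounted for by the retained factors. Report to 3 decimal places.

0.564

Communalities: 0.8506, 0.2645, 0.5545, 0.7669, 0.4561, 0.4925; Σh² = 3.3851.
Total variance with 6 standardized items is 6, so the solution explains 3.3851/6 = 0.5642.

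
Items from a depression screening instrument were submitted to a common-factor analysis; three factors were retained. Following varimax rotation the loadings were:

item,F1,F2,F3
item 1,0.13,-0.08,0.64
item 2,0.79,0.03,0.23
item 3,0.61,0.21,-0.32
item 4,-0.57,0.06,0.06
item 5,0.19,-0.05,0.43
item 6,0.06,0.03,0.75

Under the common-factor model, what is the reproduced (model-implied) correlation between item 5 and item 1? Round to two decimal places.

0.30

r̂ = Σ λ_i·λ_j across factors = (0.19)(0.13) + (-0.05)(-0.08) + (0.43)(0.64)
  = +0.0247 +0.0040 +0.2752 = 0.3039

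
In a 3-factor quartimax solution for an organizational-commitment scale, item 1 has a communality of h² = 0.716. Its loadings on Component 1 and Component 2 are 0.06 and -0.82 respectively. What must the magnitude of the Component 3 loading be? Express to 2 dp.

0.20

Under orthogonal rotation h² = Σλ², so λ_Component 3² = h² − (0.6760) = 0.716 − 0.6760 = 0.0400.
|λ| = √0.0400 = 0.2000.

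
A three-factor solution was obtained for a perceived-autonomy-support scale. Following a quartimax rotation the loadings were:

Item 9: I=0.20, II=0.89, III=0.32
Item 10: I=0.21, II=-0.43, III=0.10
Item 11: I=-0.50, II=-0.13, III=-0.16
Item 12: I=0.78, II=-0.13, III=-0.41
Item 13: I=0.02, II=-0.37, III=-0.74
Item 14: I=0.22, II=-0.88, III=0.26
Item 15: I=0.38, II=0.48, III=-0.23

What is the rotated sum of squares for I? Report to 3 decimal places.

SS loadings for I = 0.20² + 0.21² + (-0.50)² + 0.78² + 0.02² + 0.22² + 0.38² = 0.0400 + 0.0441 + 0.2500 + 0.6084 + 0.0004 + 0.0484 + 0.1444 = 1.1357

1.136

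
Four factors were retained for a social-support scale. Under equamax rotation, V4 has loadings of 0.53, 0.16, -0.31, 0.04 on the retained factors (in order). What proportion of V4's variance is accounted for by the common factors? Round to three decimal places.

h² = 0.53² + 0.16² + (-0.31)² + 0.04² = 0.2809 + 0.0256 + 0.0961 + 0.0016 = 0.4042

0.404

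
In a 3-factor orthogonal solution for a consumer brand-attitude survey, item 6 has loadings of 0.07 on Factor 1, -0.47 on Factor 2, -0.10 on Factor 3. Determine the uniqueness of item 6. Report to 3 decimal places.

0.764

h² = 0.07² + (-0.47)² + (-0.10)² = 0.0049 + 0.2209 + 0.0100 = 0.2358
Uniqueness u² = 1 − h² = 1 − 0.2358 = 0.7642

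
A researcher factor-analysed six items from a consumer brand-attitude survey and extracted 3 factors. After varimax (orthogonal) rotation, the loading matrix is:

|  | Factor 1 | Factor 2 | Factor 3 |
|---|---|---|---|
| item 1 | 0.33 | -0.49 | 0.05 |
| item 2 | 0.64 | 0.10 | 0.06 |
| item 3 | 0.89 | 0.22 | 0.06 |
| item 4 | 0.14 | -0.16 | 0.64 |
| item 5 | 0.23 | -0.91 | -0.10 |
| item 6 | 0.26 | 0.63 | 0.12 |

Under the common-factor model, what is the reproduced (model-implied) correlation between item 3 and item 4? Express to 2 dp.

0.13

r̂ = Σ λ_i·λ_j across factors = (0.89)(0.14) + (0.22)(-0.16) + (0.06)(0.64)
  = +0.1246 -0.0352 +0.0384 = 0.1278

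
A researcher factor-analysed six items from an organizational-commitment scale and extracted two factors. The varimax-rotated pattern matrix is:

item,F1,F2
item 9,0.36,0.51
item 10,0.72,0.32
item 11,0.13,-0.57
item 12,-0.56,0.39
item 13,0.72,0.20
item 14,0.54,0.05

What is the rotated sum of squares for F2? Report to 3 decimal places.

SS loadings for F2 = 0.51² + 0.32² + (-0.57)² + 0.39² + 0.20² + 0.05² = 0.2601 + 0.1024 + 0.3249 + 0.1521 + 0.0400 + 0.0025 = 0.8820

0.882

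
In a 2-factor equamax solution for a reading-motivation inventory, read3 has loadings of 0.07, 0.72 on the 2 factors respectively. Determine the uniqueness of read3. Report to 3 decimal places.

h² = 0.07² + 0.72² = 0.0049 + 0.5184 = 0.5233
Uniqueness u² = 1 − h² = 1 − 0.5233 = 0.4767

0.477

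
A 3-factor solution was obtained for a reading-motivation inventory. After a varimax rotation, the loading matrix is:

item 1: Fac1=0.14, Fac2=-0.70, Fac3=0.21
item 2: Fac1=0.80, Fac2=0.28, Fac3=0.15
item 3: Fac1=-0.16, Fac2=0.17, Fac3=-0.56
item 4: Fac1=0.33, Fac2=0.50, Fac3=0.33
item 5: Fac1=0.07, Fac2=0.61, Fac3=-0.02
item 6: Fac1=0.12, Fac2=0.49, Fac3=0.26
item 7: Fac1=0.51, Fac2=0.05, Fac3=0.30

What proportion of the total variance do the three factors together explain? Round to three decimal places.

0.455

Communalities: 0.5537, 0.7409, 0.3681, 0.4678, 0.3774, 0.3221, 0.3526; Σh² = 3.1826.
Total variance with 7 standardized items is 7, so the solution explains 3.1826/7 = 0.4547.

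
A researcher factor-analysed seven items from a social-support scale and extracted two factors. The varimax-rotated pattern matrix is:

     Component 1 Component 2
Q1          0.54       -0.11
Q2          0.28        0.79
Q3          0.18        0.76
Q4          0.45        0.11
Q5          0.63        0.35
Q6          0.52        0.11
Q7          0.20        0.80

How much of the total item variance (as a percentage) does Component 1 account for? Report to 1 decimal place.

SS loadings for Component 1 = 0.54² + 0.28² + 0.18² + 0.45² + 0.63² + 0.52² + 0.20² = 1.3122
With 7 standardized items, total variance = 7. Proportion = 1.3122/7 = 0.1875 → 18.75%.

18.7%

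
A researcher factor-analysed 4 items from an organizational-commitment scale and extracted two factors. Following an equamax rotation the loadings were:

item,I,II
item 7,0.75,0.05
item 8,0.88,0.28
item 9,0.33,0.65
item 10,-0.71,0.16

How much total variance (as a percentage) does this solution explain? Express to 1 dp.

62.0%

SS loadings by factor: 1.9499, 0.5290; total = 2.4789.
Total variance with 4 standardized items is 4, so the solution explains 2.4789/4 = 0.6197 = 61.97%.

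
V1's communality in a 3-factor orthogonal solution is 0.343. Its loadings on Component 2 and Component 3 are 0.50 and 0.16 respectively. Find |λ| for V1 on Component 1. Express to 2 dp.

0.26

Under orthogonal rotation h² = Σλ², so λ_Component 1² = h² − (0.2756) = 0.343 − 0.2756 = 0.0674.
|λ| = √0.0674 = 0.2596.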